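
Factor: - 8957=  - 13^2 * 53^1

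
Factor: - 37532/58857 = - 44/69 = - 2^2*3^( - 1 )*11^1*23^( - 1)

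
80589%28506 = 23577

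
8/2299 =8/2299 = 0.00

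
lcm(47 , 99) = 4653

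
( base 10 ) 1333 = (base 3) 1211101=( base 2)10100110101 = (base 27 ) 1MA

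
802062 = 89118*9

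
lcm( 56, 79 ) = 4424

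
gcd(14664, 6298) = 94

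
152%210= 152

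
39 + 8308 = 8347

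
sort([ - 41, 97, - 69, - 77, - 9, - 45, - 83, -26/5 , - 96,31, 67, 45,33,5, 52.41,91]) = [ - 96, - 83, - 77, - 69,-45, - 41, - 9, - 26/5 , 5,31, 33, 45, 52.41, 67,  91, 97]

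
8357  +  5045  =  13402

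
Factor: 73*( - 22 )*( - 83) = 133298=2^1*11^1*73^1*83^1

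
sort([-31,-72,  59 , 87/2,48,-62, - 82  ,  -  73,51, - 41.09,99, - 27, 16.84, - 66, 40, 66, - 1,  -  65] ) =[-82, - 73, - 72,- 66, - 65, - 62, - 41.09,-31,  -  27,  -  1,16.84, 40, 87/2,48,51,59,66,  99]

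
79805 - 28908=50897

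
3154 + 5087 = 8241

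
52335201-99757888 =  - 47422687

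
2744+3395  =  6139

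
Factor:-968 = - 2^3*11^2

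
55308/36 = 4609/3=1536.33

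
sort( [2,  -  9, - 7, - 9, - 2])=[- 9,-9,- 7,-2, 2] 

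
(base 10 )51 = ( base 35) 1g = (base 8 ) 63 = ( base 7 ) 102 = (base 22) 27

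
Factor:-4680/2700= - 2^1*3^(- 1)*5^ (-1 )*13^1 = - 26/15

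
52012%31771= 20241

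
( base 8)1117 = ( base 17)20D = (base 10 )591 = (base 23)12G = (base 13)366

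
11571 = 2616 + 8955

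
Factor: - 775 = -5^2 * 31^1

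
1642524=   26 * 63174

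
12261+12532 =24793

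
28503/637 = 44 + 475/637 = 44.75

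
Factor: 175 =5^2*7^1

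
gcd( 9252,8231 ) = 1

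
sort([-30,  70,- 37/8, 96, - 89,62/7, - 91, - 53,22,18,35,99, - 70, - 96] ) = [ - 96, - 91, - 89, - 70 ,  -  53 , - 30 , -37/8,62/7, 18,22,35, 70,96,99]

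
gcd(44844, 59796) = 12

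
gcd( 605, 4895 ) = 55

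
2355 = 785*3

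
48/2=24 = 24.00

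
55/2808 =55/2808  =  0.02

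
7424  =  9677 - 2253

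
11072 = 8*1384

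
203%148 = 55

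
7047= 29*243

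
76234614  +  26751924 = 102986538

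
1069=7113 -6044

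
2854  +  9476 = 12330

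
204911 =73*2807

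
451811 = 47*9613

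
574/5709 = 574/5709= 0.10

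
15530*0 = 0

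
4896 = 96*51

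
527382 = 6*87897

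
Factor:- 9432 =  - 2^3*3^2*131^1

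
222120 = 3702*60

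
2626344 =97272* 27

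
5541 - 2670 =2871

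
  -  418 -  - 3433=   3015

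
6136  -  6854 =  - 718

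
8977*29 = 260333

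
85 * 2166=184110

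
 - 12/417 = -4/139 =-0.03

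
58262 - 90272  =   - 32010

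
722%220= 62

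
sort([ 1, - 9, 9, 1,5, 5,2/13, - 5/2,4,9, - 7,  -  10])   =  [ - 10,-9, - 7, - 5/2,2/13, 1  ,  1, 4, 5, 5, 9,9 ]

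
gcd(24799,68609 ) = 1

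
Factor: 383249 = 19^1*23^1*877^1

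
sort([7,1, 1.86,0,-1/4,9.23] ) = [ - 1/4, 0, 1,  1.86,7, 9.23 ] 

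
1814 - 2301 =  - 487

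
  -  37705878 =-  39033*966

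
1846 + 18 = 1864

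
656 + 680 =1336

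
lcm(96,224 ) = 672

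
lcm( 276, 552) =552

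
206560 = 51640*4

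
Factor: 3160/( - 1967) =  - 2^3*5^1*7^ (-1)*79^1*281^ (  -  1 ) 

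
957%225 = 57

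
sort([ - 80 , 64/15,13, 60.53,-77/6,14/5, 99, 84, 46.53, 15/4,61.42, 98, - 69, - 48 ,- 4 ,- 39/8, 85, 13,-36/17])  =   [- 80 ,-69,-48, - 77/6, - 39/8,-4, - 36/17, 14/5,15/4 , 64/15,  13,13, 46.53,60.53, 61.42,84,85,98, 99 ]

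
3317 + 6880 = 10197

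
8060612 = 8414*958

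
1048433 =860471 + 187962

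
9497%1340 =117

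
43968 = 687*64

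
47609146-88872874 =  - 41263728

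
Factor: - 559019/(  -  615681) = 809/891=3^ ( - 4 )*11^( - 1 )*809^1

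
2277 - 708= 1569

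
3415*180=614700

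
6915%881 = 748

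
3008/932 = 752/233  =  3.23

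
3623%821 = 339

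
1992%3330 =1992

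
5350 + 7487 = 12837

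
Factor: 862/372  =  431/186 = 2^( - 1 )*3^( - 1)*31^( - 1)*431^1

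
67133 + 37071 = 104204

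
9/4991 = 9/4991 = 0.00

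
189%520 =189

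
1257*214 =268998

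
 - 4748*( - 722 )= 3428056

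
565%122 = 77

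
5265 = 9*585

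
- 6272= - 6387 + 115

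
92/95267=92/95267  =  0.00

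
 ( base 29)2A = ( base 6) 152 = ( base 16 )44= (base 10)68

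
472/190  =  236/95 =2.48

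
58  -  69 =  - 11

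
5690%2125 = 1440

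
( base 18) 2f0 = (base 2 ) 1110010110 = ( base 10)918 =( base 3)1021000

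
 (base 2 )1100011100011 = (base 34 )5hd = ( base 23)c10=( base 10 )6371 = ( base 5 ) 200441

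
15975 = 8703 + 7272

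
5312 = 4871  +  441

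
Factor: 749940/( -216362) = -870/251 = - 2^1*3^1*5^1*29^1*  251^( - 1) 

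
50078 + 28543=78621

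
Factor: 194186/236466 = 643/783 = 3^( - 3 )*29^ ( - 1)*643^1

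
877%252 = 121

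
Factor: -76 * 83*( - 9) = 2^2*3^2 * 19^1*83^1  =  56772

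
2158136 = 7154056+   -  4995920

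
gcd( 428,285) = 1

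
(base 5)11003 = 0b1011110001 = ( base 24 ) 179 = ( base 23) 19H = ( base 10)753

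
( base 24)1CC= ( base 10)876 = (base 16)36c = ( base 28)138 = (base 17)309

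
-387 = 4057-4444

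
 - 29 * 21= -609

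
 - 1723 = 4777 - 6500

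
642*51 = 32742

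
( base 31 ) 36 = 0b1100011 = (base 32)33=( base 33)30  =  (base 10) 99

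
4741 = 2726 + 2015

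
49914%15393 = 3735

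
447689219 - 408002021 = 39687198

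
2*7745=15490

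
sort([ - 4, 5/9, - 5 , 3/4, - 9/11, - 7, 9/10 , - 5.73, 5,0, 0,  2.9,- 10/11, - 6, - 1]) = [ - 7, - 6, - 5.73,-5 , - 4,-1, - 10/11, - 9/11, 0, 0,5/9,3/4, 9/10,2.9,  5] 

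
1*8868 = 8868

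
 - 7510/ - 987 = 7 + 601/987 = 7.61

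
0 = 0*1766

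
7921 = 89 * 89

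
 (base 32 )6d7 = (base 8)14647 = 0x19a7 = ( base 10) 6567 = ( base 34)5N5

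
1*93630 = 93630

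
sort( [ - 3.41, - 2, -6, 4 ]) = [ - 6, - 3.41, - 2,4] 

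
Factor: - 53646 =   -  2^1*3^1*8941^1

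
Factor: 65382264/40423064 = 3^2*11^( - 1)*47^1*139^2*459353^( - 1 )=8172783/5052883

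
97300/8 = 24325/2 = 12162.50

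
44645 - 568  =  44077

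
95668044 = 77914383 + 17753661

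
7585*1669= 12659365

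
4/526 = 2/263 = 0.01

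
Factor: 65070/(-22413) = - 90/31 = - 2^1*3^2*5^1*31^(-1) 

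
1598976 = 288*5552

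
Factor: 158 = 2^1 *79^1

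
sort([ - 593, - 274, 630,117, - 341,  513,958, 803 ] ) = [ - 593, - 341, - 274,117,513,630, 803,958] 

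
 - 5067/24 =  - 212 + 7/8 = - 211.12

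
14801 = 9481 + 5320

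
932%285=77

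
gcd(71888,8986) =8986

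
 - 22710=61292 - 84002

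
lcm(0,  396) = 0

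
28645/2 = 14322 +1/2=   14322.50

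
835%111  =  58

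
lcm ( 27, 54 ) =54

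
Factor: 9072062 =2^1*1459^1*3109^1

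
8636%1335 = 626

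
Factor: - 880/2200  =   -2/5 = - 2^1*5^ ( - 1 ) 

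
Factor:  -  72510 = -2^1 *3^1*5^1 * 2417^1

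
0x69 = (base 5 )410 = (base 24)49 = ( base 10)105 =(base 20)55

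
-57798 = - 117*494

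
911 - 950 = -39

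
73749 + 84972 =158721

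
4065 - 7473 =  - 3408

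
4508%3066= 1442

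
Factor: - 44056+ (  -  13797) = - 57853 = - 57853^1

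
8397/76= 110 + 37/76=110.49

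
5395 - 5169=226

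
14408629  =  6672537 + 7736092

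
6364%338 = 280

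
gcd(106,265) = 53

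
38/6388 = 19/3194 = 0.01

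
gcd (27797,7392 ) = 77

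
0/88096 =0 = 0.00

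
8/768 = 1/96 = 0.01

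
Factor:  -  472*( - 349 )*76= 2^5 *19^1*59^1*349^1= 12519328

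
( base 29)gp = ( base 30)G9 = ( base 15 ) 229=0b111101001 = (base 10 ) 489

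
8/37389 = 8/37389 = 0.00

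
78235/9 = 78235/9 = 8692.78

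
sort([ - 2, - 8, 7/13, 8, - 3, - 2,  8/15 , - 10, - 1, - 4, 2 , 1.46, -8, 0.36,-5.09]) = [-10, - 8, - 8, - 5.09,  -  4, - 3, - 2, - 2, - 1, 0.36, 8/15, 7/13, 1.46, 2, 8 ] 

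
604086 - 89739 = 514347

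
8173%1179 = 1099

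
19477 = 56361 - 36884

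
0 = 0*93023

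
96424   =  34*2836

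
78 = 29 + 49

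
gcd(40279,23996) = 857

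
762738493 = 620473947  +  142264546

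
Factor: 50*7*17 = 2^1*5^2*7^1 * 17^1 = 5950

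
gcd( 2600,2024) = 8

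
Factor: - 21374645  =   - 5^1 * 449^1*9521^1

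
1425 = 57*25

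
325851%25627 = 18327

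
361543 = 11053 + 350490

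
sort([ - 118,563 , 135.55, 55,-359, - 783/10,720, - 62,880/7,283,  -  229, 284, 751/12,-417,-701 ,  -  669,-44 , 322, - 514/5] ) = [  -  701,-669, - 417, - 359, - 229, - 118,-514/5, - 783/10,  -  62,  -  44,55,751/12, 880/7,  135.55 , 283,  284, 322,563,  720] 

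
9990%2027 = 1882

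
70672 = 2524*28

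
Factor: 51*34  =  1734 = 2^1*3^1*17^2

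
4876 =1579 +3297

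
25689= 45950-20261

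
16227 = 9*1803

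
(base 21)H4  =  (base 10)361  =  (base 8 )551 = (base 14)1BB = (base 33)av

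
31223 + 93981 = 125204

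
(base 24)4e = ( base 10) 110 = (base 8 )156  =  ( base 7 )215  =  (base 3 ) 11002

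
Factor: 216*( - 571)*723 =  - 2^3*3^4*241^1*571^1= - 89171928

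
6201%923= 663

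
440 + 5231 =5671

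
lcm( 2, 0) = 0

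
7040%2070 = 830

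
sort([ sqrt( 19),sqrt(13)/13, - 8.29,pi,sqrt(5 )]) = [-8.29, sqrt(13) /13, sqrt( 5),pi,sqrt( 19)]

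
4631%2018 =595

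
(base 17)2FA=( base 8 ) 1513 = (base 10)843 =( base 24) 1B3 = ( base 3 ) 1011020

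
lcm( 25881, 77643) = 77643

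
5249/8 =656 + 1/8 = 656.12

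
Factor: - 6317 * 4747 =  - 29986799 = -47^1*101^1*6317^1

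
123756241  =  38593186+85163055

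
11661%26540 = 11661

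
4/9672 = 1/2418 = 0.00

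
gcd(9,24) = 3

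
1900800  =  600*3168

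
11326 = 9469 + 1857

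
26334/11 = 2394 =2394.00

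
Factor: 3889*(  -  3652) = -2^2*11^1*83^1*  3889^1 = - 14202628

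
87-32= 55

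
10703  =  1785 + 8918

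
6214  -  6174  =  40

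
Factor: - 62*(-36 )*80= 178560 = 2^7*3^2 * 5^1 * 31^1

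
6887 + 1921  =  8808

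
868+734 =1602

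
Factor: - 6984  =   - 2^3*3^2*97^1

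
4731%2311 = 109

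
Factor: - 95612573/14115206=-2^ ( - 1)*7^1*17^1*114781^1 *1008229^(-1) = - 13658939/2016458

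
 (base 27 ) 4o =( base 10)132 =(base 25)57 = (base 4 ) 2010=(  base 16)84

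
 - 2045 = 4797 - 6842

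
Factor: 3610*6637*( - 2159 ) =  - 51728711630 =-2^1*5^1*17^1*19^2 * 127^1*6637^1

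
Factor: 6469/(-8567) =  - 13^( - 1)*659^( - 1 )*6469^1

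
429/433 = 429/433 = 0.99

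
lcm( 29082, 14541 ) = 29082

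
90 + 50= 140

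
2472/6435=824/2145 = 0.38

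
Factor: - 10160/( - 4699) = 2^4*5^1*37^(-1 )= 80/37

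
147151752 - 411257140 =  - 264105388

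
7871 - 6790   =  1081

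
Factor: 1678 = 2^1*839^1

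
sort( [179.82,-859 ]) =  [  -  859 , 179.82] 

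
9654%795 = 114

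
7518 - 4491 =3027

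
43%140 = 43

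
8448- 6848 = 1600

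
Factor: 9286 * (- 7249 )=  - 2^1*11^1 * 659^1 * 4643^1 = - 67314214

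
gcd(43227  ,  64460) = 1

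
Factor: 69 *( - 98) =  - 2^1  *3^1*7^2*23^1=- 6762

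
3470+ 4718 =8188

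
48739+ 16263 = 65002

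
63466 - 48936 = 14530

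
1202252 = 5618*214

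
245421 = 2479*99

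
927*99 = 91773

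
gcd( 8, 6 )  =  2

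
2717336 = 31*87656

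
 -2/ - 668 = 1/334 = 0.00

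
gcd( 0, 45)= 45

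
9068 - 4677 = 4391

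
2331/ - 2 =  -  2331/2 = -  1165.50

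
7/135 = 7/135 = 0.05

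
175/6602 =175/6602  =  0.03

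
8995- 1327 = 7668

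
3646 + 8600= 12246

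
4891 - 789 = 4102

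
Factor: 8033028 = 2^2*3^1 * 669419^1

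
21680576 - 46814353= - 25133777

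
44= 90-46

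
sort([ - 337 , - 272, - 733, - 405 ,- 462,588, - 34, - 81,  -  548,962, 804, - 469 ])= [ - 733, - 548, - 469, - 462,-405, - 337, - 272,-81,-34, 588,804,962]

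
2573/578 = 2573/578 = 4.45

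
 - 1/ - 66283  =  1/66283=0.00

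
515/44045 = 103/8809 = 0.01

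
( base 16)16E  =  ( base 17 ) 149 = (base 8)556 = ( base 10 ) 366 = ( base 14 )1C2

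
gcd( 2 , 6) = 2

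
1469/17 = 1469/17 = 86.41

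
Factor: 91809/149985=101/165 = 3^( - 1)*5^(  -  1 )*11^(  -  1)*101^1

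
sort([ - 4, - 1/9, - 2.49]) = [ - 4, - 2.49, - 1/9 ]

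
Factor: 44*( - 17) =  - 748 = - 2^2*11^1 *17^1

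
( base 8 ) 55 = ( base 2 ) 101101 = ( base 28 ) 1H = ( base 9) 50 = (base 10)45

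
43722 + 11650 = 55372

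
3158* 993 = 3135894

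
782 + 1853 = 2635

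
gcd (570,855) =285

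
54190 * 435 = 23572650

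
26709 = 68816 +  - 42107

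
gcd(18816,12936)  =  1176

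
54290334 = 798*68033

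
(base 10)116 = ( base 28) 44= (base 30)3Q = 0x74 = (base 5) 431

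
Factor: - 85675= - 5^2*23^1*149^1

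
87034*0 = 0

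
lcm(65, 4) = 260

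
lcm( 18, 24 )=72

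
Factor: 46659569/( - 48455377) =-11^1*19^( - 1) * 367^( - 1 ) * 6949^( - 1 ) * 4241779^1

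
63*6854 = 431802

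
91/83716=91/83716 = 0.00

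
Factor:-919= -919^1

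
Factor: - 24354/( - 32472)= 2^(-2 )*3^1 = 3/4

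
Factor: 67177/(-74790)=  - 2^(-1 )*3^( - 3)*5^( - 1)*11^1*31^1*197^1*277^( - 1)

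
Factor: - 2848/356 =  - 2^3 = - 8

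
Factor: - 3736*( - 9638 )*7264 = 261558973952 = 2^9*61^1*79^1*227^1*467^1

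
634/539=1+95/539 = 1.18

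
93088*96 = 8936448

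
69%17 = 1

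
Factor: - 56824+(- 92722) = -2^1*23^1*3251^1 = - 149546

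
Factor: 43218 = 2^1*3^2*7^4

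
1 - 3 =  - 2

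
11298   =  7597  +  3701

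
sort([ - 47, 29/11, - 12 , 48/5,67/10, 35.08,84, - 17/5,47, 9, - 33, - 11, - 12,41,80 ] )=[ - 47, - 33, -12, - 12,-11, - 17/5,29/11,67/10,  9,  48/5, 35.08,41, 47, 80, 84 ]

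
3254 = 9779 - 6525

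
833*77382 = 64459206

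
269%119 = 31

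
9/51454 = 9/51454 = 0.00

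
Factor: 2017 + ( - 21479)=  - 2^1*37^1*263^1=   -19462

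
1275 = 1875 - 600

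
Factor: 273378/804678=283/833 = 7^( - 2) * 17^( - 1 )* 283^1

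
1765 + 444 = 2209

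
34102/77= 442+ 68/77 = 442.88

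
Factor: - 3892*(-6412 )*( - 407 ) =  - 2^4*7^2*11^1*37^1*139^1*229^1 = - 10156890128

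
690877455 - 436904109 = 253973346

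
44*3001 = 132044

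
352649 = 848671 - 496022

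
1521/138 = 11 + 1/46=11.02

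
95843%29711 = 6710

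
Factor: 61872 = 2^4 * 3^1*1289^1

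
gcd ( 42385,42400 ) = 5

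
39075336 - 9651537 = 29423799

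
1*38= 38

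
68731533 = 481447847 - 412716314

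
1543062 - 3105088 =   -  1562026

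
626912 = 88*7124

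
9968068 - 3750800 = 6217268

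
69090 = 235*294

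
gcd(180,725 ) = 5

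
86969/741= 117 + 272/741 = 117.37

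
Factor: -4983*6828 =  - 34023924 = -2^2 *3^2*11^1 * 151^1 * 569^1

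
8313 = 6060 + 2253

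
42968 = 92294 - 49326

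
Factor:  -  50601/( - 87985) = 3^1 * 5^(- 1)*  101^1*167^1*17597^( - 1)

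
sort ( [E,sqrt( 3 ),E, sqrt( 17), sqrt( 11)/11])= [ sqrt( 11) /11, sqrt( 3 ),E,E,sqrt( 17) ] 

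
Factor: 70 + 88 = 158 = 2^1 * 79^1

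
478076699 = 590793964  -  112717265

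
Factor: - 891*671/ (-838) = 2^ ( - 1) *3^4*11^2*61^1*419^(-1)  =  597861/838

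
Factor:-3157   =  -7^1*11^1*41^1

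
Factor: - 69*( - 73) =3^1*23^1*73^1= 5037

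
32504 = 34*956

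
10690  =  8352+2338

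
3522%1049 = 375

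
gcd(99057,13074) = 3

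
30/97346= 15/48673 =0.00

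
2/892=1/446= 0.00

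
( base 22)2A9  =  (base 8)2255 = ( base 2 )10010101101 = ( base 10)1197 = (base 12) 839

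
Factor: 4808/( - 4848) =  - 601/606=- 2^ (-1)*3^(- 1)*101^( - 1)*601^1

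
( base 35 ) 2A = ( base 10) 80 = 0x50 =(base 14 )5a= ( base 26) 32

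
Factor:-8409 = -3^1 * 2803^1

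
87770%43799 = 172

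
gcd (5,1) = 1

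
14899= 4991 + 9908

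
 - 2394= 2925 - 5319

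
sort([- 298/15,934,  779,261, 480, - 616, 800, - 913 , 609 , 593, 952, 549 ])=[ - 913,- 616, - 298/15, 261, 480,549,  593, 609,779, 800, 934,952]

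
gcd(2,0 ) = 2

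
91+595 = 686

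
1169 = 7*167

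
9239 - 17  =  9222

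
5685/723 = 1895/241= 7.86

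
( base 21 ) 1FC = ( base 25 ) 15i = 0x300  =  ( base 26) 13E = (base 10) 768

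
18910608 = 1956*9668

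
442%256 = 186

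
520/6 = 260/3 = 86.67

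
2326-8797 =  -6471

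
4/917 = 4/917= 0.00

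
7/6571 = 7/6571 = 0.00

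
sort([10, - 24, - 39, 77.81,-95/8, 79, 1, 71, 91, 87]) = [- 39,-24 ,  -  95/8,  1, 10,71,77.81,79, 87,91 ] 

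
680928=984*692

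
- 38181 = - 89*429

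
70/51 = 70/51 = 1.37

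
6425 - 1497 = 4928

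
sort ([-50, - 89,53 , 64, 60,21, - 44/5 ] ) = [ - 89,-50, - 44/5,21, 53, 60, 64]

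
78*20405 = 1591590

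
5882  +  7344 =13226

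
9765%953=235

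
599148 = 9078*66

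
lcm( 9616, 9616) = 9616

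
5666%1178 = 954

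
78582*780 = 61293960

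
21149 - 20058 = 1091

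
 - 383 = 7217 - 7600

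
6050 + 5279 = 11329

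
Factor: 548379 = 3^2*13^1*43^1*109^1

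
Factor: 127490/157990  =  7^( - 1) * 11^1*19^1 * 37^( - 1) = 209/259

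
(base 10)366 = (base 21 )H9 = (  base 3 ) 111120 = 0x16E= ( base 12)266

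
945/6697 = 945/6697 = 0.14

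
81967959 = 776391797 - 694423838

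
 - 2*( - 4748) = 9496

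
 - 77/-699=77/699 = 0.11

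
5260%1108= 828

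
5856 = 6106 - 250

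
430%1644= 430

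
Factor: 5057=13^1*389^1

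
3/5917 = 3/5917 = 0.00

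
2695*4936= 13302520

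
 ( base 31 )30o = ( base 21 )6C9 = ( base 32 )2qr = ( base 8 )5533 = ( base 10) 2907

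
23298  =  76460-53162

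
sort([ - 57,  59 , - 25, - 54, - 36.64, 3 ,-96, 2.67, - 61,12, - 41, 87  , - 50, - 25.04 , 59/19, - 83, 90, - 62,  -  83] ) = [ - 96, - 83, - 83 , - 62,  -  61, - 57,-54, - 50, -41, - 36.64, - 25.04, - 25,  2.67,3 , 59/19, 12,59 , 87, 90]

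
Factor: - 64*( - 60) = 3840  =  2^8*3^1*5^1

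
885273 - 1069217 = - 183944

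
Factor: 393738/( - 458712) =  - 2^(  -  2 )*3^( - 1) * 23^( - 1 )*137^1*277^( - 1)*479^1= - 65623/76452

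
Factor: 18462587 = 11^1*13^1*41^1*47^1*67^1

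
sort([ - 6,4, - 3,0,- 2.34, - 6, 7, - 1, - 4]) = [-6, - 6, - 4, - 3,-2.34,-1,0,4 , 7 ] 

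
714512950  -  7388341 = 707124609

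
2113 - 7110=  -  4997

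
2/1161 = 2/1161 = 0.00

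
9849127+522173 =10371300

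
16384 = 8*2048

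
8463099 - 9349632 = - 886533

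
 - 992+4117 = 3125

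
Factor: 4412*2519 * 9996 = 2^4*3^1*7^2*11^1 * 17^1*229^1*1103^1 = 111093824688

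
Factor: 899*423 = 380277 = 3^2*29^1*31^1 *47^1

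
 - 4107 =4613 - 8720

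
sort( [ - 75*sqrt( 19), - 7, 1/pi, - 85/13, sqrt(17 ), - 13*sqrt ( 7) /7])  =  [  -  75*sqrt( 19), - 7 , - 85/13, - 13*sqrt( 7)/7, 1/pi, sqrt(17)] 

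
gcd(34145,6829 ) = 6829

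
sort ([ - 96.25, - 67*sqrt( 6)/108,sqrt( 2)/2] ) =[ - 96.25, - 67 * sqrt(6)/108 , sqrt( 2 ) /2]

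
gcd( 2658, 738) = 6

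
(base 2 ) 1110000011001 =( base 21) g6b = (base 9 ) 10772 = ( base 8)16031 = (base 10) 7193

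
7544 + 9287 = 16831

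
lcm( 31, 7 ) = 217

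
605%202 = 201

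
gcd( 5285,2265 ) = 755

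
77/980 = 11/140 = 0.08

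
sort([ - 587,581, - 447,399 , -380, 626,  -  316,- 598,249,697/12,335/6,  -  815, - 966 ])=[ - 966, - 815,  -  598, - 587, - 447, - 380 ,  -  316 , 335/6,697/12,249, 399,581 , 626] 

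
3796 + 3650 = 7446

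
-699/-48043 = 699/48043 = 0.01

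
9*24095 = 216855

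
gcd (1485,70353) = 9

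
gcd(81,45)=9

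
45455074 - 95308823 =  - 49853749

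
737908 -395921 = 341987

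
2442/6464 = 1221/3232=   0.38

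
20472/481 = 42 + 270/481 = 42.56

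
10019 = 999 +9020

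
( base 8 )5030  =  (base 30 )2Q4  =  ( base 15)B74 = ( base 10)2584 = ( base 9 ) 3481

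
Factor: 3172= 2^2*13^1*61^1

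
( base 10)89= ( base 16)59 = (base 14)65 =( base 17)54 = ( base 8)131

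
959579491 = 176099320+783480171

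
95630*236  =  22568680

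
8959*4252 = 38093668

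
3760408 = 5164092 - 1403684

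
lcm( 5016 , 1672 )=5016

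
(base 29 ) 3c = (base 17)5E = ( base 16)63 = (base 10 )99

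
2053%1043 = 1010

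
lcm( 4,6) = 12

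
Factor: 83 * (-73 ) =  - 6059 = -73^1*83^1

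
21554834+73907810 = 95462644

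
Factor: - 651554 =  - 2^1*325777^1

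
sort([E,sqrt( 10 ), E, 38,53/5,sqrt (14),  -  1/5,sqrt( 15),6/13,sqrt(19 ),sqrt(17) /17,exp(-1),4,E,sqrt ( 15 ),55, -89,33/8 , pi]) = [-89, - 1/5,sqrt( 17 )/17,exp(-1 ) , 6/13,E,  E,E,  pi, sqrt ( 10 ), sqrt ( 14 ),sqrt ( 15), sqrt ( 15 ),4,33/8,sqrt(19),53/5, 38, 55 ] 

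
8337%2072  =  49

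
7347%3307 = 733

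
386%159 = 68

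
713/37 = 713/37  =  19.27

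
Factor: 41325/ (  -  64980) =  - 2^(-2 )*3^(  -  1 )*5^1*19^( - 1 )*29^1 = - 145/228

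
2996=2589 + 407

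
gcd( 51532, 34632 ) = 52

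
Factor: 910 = 2^1*5^1*7^1*13^1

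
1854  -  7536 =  - 5682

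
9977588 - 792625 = 9184963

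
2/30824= 1/15412 = 0.00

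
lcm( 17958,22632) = 1652136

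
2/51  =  2/51 = 0.04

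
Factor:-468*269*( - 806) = 2^3*3^2*13^2 *31^1*269^1 = 101468952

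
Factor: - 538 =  - 2^1* 269^1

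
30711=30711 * 1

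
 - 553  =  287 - 840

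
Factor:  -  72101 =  - 72101^1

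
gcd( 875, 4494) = 7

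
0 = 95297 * 0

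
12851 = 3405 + 9446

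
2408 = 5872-3464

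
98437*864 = 85049568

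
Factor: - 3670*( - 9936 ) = 36465120= 2^5*3^3*5^1*23^1*367^1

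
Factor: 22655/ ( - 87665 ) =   -  23^1*89^(-1) =- 23/89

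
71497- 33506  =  37991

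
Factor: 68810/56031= 70/57 = 2^1*3^ ( - 1) *5^1*7^1*19^( - 1)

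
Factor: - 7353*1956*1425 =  - 20495016900 = - 2^2*3^4*5^2*19^2*43^1*163^1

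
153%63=27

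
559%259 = 41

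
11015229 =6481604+4533625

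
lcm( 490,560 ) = 3920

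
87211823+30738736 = 117950559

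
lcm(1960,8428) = 84280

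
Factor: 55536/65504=2^( - 1)*3^1*13^1*23^ ( - 1) = 39/46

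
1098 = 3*366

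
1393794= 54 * 25811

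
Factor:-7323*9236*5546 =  - 2^3*3^1*47^1*59^1*2309^1* 2441^1= - 375104974488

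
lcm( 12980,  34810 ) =765820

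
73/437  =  73/437 = 0.17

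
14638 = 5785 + 8853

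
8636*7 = 60452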